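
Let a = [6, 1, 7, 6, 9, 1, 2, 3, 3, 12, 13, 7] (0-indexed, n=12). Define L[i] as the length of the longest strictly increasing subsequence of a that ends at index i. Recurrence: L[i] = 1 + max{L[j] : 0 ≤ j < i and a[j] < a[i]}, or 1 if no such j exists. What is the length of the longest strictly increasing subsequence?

   i    0    1    2    3    4    5    6    7    8    9   10   11
a[i]    6    1    7    6    9    1    2    3    3   12   13    7
L[i]    1    1    2    2    3    1    2    3    3    4    5    4

5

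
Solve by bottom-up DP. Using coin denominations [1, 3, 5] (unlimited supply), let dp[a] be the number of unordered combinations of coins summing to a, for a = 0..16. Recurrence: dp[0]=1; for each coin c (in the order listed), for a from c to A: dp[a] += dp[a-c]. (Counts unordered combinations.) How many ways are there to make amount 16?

14

after  coin     0     1     2     3     4     5     6     7     8     9    10    11    12    13    14    15    16
          1     1     1     1     1     1     1     1     1     1     1     1     1     1     1     1     1     1
          3     1     1     1     2     2     2     3     3     3     4     4     4     5     5     5     6     6
          5     1     1     1     2     2     3     4     4     5     6     7     8     9    10    11    13    14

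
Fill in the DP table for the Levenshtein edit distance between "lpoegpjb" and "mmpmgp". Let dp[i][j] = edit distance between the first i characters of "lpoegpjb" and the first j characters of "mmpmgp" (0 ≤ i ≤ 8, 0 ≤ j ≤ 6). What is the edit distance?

   ''  m  m  p  m  g  p
''  0  1  2  3  4  5  6
 l  1  1  2  3  4  5  6
 p  2  2  2  2  3  4  5
 o  3  3  3  3  3  4  5
 e  4  4  4  4  4  4  5
 g  5  5  5  5  5  4  5
 p  6  6  6  5  6  5  4
 j  7  7  7  6  6  6  5
 b  8  8  8  7  7  7  6

6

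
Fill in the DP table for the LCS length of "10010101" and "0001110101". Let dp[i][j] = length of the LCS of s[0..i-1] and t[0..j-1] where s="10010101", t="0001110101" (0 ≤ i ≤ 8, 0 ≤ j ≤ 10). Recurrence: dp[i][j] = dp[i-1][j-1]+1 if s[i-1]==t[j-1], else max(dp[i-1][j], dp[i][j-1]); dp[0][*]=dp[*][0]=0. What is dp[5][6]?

   ''  0  0  0  1  1  1  0  1  0  1
''  0  0  0  0  0  0  0  0  0  0  0
 1  0  0  0  0  1  1  1  1  1  1  1
 0  0  1  1  1  1  1  1  2  2  2  2
 0  0  1  2  2  2  2  2  2  2  3  3
 1  0  1  2  2  3  3  3  3  3  3  4
 0  0  1  2  3  3  3  3  4  4  4  4
 1  0  1  2  3  4  4  4  4  5  5  5
 0  0  1  2  3  4  4  4  5  5  6  6
 1  0  1  2  3  4  5  5  5  6  6  7

3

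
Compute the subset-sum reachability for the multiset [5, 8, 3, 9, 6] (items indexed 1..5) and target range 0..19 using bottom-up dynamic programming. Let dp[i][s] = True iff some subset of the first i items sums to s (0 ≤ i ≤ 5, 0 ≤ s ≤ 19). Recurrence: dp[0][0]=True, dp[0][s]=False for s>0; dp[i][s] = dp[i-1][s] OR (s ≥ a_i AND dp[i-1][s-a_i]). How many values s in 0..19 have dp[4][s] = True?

i\s   0   1   2   3   4   5   6   7   8   9  10  11  12  13  14  15  16  17  18  19
  0   T   F   F   F   F   F   F   F   F   F   F   F   F   F   F   F   F   F   F   F
  1   T   F   F   F   F   T   F   F   F   F   F   F   F   F   F   F   F   F   F   F
  2   T   F   F   F   F   T   F   F   T   F   F   F   F   T   F   F   F   F   F   F
  3   T   F   F   T   F   T   F   F   T   F   F   T   F   T   F   F   T   F   F   F
  4   T   F   F   T   F   T   F   F   T   T   F   T   T   T   T   F   T   T   F   F
  5   T   F   F   T   F   T   T   F   T   T   F   T   T   T   T   T   T   T   T   T

11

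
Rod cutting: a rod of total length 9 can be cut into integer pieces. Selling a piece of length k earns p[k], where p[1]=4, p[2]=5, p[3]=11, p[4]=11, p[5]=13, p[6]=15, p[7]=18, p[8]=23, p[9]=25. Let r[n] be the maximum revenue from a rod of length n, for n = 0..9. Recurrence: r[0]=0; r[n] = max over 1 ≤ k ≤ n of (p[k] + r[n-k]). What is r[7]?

   n    0    1    2    3    4    5    6    7    8    9
r[n]    0    4    8   12   16   20   24   28   32   36

28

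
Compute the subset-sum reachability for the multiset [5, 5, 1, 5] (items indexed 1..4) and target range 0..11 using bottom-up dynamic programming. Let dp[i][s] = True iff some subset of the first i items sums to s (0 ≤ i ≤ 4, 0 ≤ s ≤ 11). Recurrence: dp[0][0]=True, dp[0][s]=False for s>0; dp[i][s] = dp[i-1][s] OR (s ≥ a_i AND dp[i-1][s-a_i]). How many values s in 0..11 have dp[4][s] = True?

6

i\s   0   1   2   3   4   5   6   7   8   9  10  11
  0   T   F   F   F   F   F   F   F   F   F   F   F
  1   T   F   F   F   F   T   F   F   F   F   F   F
  2   T   F   F   F   F   T   F   F   F   F   T   F
  3   T   T   F   F   F   T   T   F   F   F   T   T
  4   T   T   F   F   F   T   T   F   F   F   T   T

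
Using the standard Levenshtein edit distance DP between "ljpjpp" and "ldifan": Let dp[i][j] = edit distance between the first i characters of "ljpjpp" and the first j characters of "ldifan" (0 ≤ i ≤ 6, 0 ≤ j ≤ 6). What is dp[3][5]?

   ''  l  d  i  f  a  n
''  0  1  2  3  4  5  6
 l  1  0  1  2  3  4  5
 j  2  1  1  2  3  4  5
 p  3  2  2  2  3  4  5
 j  4  3  3  3  3  4  5
 p  5  4  4  4  4  4  5
 p  6  5  5  5  5  5  5

4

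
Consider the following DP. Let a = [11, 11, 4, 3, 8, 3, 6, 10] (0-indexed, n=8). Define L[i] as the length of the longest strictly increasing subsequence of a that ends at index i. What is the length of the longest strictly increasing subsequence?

   i    0    1    2    3    4    5    6    7
a[i]   11   11    4    3    8    3    6   10
L[i]    1    1    1    1    2    1    2    3

3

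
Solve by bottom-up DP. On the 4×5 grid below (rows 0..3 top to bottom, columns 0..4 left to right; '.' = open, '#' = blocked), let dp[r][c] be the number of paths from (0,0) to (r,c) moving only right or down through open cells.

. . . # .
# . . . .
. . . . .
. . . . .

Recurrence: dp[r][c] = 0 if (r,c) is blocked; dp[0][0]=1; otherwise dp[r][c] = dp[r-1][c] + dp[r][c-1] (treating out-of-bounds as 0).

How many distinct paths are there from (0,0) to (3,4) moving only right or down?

r\c   0   1   2   3   4
  0   1   1   1   0   0
  1   0   1   2   2   2
  2   0   1   3   5   7
  3   0   1   4   9  16

16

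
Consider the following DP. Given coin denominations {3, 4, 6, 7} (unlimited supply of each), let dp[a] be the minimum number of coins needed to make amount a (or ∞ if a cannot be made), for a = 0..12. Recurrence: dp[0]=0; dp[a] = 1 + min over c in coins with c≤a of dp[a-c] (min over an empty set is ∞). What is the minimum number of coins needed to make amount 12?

2

 a  0  1  2  3  4  5  6  7  8  9 10 11 12
dp  0  -  -  1  1  -  1  1  2  2  2  2  2
(- denotes ∞ / unreachable)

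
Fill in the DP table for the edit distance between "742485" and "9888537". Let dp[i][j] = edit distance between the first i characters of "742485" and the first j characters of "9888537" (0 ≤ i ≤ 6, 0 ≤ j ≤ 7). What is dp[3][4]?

4

   ''  9  8  8  8  5  3  7
''  0  1  2  3  4  5  6  7
 7  1  1  2  3  4  5  6  6
 4  2  2  2  3  4  5  6  7
 2  3  3  3  3  4  5  6  7
 4  4  4  4  4  4  5  6  7
 8  5  5  4  4  4  5  6  7
 5  6  6  5  5  5  4  5  6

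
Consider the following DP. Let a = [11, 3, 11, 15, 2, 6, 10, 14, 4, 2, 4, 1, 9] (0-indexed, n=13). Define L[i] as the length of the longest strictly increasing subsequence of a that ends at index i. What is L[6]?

3

   i    0    1    2    3    4    5    6    7    8    9   10   11   12
a[i]   11    3   11   15    2    6   10   14    4    2    4    1    9
L[i]    1    1    2    3    1    2    3    4    2    1    2    1    3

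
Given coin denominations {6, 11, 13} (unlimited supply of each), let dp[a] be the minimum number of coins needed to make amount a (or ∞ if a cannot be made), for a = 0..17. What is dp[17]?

2

 a  0  1  2  3  4  5  6  7  8  9 10 11 12 13 14 15 16 17
dp  0  -  -  -  -  -  1  -  -  -  -  1  2  1  -  -  -  2
(- denotes ∞ / unreachable)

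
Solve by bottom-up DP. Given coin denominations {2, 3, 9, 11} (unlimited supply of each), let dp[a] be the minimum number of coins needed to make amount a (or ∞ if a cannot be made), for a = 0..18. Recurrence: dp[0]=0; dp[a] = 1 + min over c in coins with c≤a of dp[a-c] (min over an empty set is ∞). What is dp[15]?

 a  0  1  2  3  4  5  6  7  8  9 10 11 12 13 14 15 16 17 18
dp  0  -  1  1  2  2  2  3  3  1  4  1  2  2  2  3  3  3  2
(- denotes ∞ / unreachable)

3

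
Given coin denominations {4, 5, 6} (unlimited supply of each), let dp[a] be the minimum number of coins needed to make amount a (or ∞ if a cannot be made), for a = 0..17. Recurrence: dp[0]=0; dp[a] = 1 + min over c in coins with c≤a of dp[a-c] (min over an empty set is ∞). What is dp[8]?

 a  0  1  2  3  4  5  6  7  8  9 10 11 12 13 14 15 16 17
dp  0  -  -  -  1  1  1  -  2  2  2  2  2  3  3  3  3  3
(- denotes ∞ / unreachable)

2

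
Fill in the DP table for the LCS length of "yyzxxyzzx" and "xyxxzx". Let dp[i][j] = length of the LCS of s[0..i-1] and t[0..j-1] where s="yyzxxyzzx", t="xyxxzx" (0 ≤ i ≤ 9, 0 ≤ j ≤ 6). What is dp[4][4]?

2

   ''  x  y  x  x  z  x
''  0  0  0  0  0  0  0
 y  0  0  1  1  1  1  1
 y  0  0  1  1  1  1  1
 z  0  0  1  1  1  2  2
 x  0  1  1  2  2  2  3
 x  0  1  1  2  3  3  3
 y  0  1  2  2  3  3  3
 z  0  1  2  2  3  4  4
 z  0  1  2  2  3  4  4
 x  0  1  2  3  3  4  5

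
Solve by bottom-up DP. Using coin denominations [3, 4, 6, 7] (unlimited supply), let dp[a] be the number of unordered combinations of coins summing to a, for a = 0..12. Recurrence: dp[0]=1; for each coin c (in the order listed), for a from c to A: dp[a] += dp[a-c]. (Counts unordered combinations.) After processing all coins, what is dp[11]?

2

after  coin     0     1     2     3     4     5     6     7     8     9    10    11    12
          3     1     0     0     1     0     0     1     0     0     1     0     0     1
          4     1     0     0     1     1     0     1     1     1     1     1     1     2
          6     1     0     0     1     1     0     2     1     1     2     2     1     4
          7     1     0     0     1     1     0     2     2     1     2     3     2     4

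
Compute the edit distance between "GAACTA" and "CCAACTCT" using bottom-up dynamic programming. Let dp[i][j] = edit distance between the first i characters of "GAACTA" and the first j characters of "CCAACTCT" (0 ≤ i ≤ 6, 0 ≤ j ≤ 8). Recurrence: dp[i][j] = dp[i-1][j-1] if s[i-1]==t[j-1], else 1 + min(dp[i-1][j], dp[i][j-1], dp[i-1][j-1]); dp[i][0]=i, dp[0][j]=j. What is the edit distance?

   ''  C  C  A  A  C  T  C  T
''  0  1  2  3  4  5  6  7  8
 G  1  1  2  3  4  5  6  7  8
 A  2  2  2  2  3  4  5  6  7
 A  3  3  3  2  2  3  4  5  6
 C  4  3  3  3  3  2  3  4  5
 T  5  4  4  4  4  3  2  3  4
 A  6  5  5  4  4  4  3  3  4

4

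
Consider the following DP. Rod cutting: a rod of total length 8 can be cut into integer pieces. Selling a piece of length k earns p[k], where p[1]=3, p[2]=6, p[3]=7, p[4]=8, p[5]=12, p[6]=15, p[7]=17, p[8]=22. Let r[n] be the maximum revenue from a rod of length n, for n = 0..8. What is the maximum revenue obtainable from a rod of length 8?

   n    0    1    2    3    4    5    6    7    8
r[n]    0    3    6    9   12   15   18   21   24

24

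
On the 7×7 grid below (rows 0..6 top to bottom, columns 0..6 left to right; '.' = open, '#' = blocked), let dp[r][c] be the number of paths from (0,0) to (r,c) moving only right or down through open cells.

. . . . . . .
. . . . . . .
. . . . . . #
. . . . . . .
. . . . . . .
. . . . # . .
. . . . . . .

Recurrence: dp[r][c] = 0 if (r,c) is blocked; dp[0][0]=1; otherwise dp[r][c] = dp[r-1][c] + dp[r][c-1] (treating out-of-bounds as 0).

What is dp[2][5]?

r\c   0   1   2   3   4   5   6
  0   1   1   1   1   1   1   1
  1   1   2   3   4   5   6   7
  2   1   3   6  10  15  21   0
  3   1   4  10  20  35  56  56
  4   1   5  15  35  70 126 182
  5   1   6  21  56   0 126 308
  6   1   7  28  84  84 210 518

21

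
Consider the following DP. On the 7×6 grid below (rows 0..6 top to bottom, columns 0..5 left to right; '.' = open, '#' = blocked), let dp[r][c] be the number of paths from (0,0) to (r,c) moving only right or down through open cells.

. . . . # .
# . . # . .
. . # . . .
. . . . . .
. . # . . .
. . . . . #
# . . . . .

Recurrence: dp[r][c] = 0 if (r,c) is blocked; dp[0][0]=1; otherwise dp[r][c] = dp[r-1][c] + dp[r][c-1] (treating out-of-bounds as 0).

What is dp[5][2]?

1

r\c   0   1   2   3   4   5
  0   1   1   1   1   0   0
  1   0   1   2   0   0   0
  2   0   1   0   0   0   0
  3   0   1   1   1   1   1
  4   0   1   0   1   2   3
  5   0   1   1   2   4   0
  6   0   1   2   4   8   8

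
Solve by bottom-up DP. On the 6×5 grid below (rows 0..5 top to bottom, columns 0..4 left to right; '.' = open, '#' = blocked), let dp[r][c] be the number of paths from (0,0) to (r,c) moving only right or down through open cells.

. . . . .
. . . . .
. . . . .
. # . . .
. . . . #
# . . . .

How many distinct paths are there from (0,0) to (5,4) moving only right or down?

r\c   0   1   2   3   4
  0   1   1   1   1   1
  1   1   2   3   4   5
  2   1   3   6  10  15
  3   1   0   6  16  31
  4   1   1   7  23   0
  5   0   1   8  31  31

31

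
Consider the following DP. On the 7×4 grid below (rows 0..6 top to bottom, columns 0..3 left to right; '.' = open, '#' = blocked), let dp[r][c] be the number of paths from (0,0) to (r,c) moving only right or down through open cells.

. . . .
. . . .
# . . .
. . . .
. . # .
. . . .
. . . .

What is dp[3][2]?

r\c   0   1   2   3
  0   1   1   1   1
  1   1   2   3   4
  2   0   2   5   9
  3   0   2   7  16
  4   0   2   0  16
  5   0   2   2  18
  6   0   2   4  22

7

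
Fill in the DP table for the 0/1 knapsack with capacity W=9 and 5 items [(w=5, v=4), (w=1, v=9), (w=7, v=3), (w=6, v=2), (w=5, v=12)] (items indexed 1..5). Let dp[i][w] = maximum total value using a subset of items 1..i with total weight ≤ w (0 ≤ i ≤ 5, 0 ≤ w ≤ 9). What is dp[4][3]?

9

i\w   0   1   2   3   4   5   6   7   8   9
  0   0   0   0   0   0   0   0   0   0   0
  1   0   0   0   0   0   4   4   4   4   4
  2   0   9   9   9   9   9  13  13  13  13
  3   0   9   9   9   9   9  13  13  13  13
  4   0   9   9   9   9   9  13  13  13  13
  5   0   9   9   9   9  12  21  21  21  21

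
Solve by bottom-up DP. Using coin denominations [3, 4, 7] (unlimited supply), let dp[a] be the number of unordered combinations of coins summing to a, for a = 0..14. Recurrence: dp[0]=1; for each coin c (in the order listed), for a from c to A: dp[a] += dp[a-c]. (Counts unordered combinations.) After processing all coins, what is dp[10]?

after  coin     0     1     2     3     4     5     6     7     8     9    10    11    12    13    14
          3     1     0     0     1     0     0     1     0     0     1     0     0     1     0     0
          4     1     0     0     1     1     0     1     1     1     1     1     1     2     1     1
          7     1     0     0     1     1     0     1     2     1     1     2     2     2     2     3

2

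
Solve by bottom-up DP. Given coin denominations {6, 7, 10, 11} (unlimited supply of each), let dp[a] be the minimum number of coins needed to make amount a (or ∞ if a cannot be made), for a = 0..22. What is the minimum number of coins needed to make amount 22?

2

 a  0  1  2  3  4  5  6  7  8  9 10 11 12 13 14 15 16 17 18 19 20 21 22
dp  0  -  -  -  -  -  1  1  -  -  1  1  2  2  2  -  2  2  2  3  2  2  2
(- denotes ∞ / unreachable)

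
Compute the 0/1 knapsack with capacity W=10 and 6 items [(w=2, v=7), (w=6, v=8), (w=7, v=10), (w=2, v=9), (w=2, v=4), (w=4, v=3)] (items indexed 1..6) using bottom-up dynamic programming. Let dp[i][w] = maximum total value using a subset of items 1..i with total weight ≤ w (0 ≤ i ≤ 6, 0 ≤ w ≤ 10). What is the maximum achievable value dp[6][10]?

i\w   0   1   2   3   4   5   6   7   8   9  10
  0   0   0   0   0   0   0   0   0   0   0   0
  1   0   0   7   7   7   7   7   7   7   7   7
  2   0   0   7   7   7   7   8   8  15  15  15
  3   0   0   7   7   7   7   8  10  15  17  17
  4   0   0   9   9  16  16  16  16  17  19  24
  5   0   0   9   9  16  16  20  20  20  20  24
  6   0   0   9   9  16  16  20  20  20  20  24

24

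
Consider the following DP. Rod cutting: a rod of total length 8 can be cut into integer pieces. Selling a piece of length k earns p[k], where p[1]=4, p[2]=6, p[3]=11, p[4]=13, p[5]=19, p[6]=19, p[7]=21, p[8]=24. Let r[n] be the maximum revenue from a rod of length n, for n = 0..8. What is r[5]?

   n    0    1    2    3    4    5    6    7    8
r[n]    0    4    8   12   16   20   24   28   32

20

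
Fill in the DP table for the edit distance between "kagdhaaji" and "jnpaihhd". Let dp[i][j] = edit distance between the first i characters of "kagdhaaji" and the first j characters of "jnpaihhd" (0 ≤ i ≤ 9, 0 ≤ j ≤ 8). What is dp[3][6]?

   ''  j  n  p  a  i  h  h  d
''  0  1  2  3  4  5  6  7  8
 k  1  1  2  3  4  5  6  7  8
 a  2  2  2  3  3  4  5  6  7
 g  3  3  3  3  4  4  5  6  7
 d  4  4  4  4  4  5  5  6  6
 h  5  5  5  5  5  5  5  5  6
 a  6  6  6  6  5  6  6  6  6
 a  7  7  7  7  6  6  7  7  7
 j  8  7  8  8  7  7  7  8  8
 i  9  8  8  9  8  7  8  8  9

5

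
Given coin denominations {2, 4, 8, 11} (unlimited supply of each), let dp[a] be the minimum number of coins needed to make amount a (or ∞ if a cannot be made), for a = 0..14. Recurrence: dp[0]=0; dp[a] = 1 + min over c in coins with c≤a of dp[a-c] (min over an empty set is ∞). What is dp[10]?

 a  0  1  2  3  4  5  6  7  8  9 10 11 12 13 14
dp  0  -  1  -  1  -  2  -  1  -  2  1  2  2  3
(- denotes ∞ / unreachable)

2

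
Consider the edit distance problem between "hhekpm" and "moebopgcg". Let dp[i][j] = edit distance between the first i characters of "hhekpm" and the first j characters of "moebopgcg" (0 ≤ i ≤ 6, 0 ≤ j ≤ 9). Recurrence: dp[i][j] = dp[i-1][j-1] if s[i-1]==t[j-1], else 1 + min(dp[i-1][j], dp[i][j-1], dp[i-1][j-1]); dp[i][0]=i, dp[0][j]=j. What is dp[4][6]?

   ''  m  o  e  b  o  p  g  c  g
''  0  1  2  3  4  5  6  7  8  9
 h  1  1  2  3  4  5  6  7  8  9
 h  2  2  2  3  4  5  6  7  8  9
 e  3  3  3  2  3  4  5  6  7  8
 k  4  4  4  3  3  4  5  6  7  8
 p  5  5  5  4  4  4  4  5  6  7
 m  6  5  6  5  5  5  5  5  6  7

5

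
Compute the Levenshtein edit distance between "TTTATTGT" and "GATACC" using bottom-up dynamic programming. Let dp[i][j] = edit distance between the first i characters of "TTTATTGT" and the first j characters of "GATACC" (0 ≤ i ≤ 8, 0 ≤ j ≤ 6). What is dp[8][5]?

6

   ''  G  A  T  A  C  C
''  0  1  2  3  4  5  6
 T  1  1  2  2  3  4  5
 T  2  2  2  2  3  4  5
 T  3  3  3  2  3  4  5
 A  4  4  3  3  2  3  4
 T  5  5  4  3  3  3  4
 T  6  6  5  4  4  4  4
 G  7  6  6  5  5  5  5
 T  8  7  7  6  6  6  6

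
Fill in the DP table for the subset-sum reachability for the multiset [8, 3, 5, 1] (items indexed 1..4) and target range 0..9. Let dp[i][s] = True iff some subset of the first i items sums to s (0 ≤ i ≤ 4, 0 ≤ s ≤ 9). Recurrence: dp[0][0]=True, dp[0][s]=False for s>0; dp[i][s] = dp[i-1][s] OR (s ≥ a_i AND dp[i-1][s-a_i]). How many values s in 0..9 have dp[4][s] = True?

8

i\s   0   1   2   3   4   5   6   7   8   9
  0   T   F   F   F   F   F   F   F   F   F
  1   T   F   F   F   F   F   F   F   T   F
  2   T   F   F   T   F   F   F   F   T   F
  3   T   F   F   T   F   T   F   F   T   F
  4   T   T   F   T   T   T   T   F   T   T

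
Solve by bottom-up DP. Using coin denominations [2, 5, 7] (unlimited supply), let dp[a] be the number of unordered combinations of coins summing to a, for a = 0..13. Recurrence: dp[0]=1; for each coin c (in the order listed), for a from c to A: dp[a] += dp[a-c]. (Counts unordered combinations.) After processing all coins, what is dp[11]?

after  coin     0     1     2     3     4     5     6     7     8     9    10    11    12    13
          2     1     0     1     0     1     0     1     0     1     0     1     0     1     0
          5     1     0     1     0     1     1     1     1     1     1     2     1     2     1
          7     1     0     1     0     1     1     1     2     1     2     2     2     3     2

2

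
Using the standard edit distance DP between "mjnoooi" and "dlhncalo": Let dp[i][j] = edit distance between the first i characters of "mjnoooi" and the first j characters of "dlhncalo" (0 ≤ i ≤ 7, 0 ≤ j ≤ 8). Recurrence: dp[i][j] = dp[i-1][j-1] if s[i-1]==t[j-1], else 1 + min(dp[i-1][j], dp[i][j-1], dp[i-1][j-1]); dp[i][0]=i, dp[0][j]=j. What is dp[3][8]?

7

   ''  d  l  h  n  c  a  l  o
''  0  1  2  3  4  5  6  7  8
 m  1  1  2  3  4  5  6  7  8
 j  2  2  2  3  4  5  6  7  8
 n  3  3  3  3  3  4  5  6  7
 o  4  4  4  4  4  4  5  6  6
 o  5  5  5  5  5  5  5  6  6
 o  6  6  6  6  6  6  6  6  6
 i  7  7  7  7  7  7  7  7  7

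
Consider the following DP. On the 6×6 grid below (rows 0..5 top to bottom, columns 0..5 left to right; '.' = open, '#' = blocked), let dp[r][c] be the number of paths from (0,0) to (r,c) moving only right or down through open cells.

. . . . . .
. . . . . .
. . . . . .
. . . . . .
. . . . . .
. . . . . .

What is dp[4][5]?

r\c   0   1   2   3   4   5
  0   1   1   1   1   1   1
  1   1   2   3   4   5   6
  2   1   3   6  10  15  21
  3   1   4  10  20  35  56
  4   1   5  15  35  70 126
  5   1   6  21  56 126 252

126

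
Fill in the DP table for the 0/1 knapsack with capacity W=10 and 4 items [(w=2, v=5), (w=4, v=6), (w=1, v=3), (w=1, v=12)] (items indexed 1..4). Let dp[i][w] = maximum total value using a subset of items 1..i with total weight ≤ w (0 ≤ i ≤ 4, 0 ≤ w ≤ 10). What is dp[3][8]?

14

i\w   0   1   2   3   4   5   6   7   8   9  10
  0   0   0   0   0   0   0   0   0   0   0   0
  1   0   0   5   5   5   5   5   5   5   5   5
  2   0   0   5   5   6   6  11  11  11  11  11
  3   0   3   5   8   8   9  11  14  14  14  14
  4   0  12  15  17  20  20  21  23  26  26  26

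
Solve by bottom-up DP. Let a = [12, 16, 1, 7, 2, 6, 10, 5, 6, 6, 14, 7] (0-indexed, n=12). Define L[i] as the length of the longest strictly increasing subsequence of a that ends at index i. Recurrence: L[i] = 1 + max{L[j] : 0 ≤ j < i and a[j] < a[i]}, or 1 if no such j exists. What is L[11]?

   i    0    1    2    3    4    5    6    7    8    9   10   11
a[i]   12   16    1    7    2    6   10    5    6    6   14    7
L[i]    1    2    1    2    2    3    4    3    4    4    5    5

5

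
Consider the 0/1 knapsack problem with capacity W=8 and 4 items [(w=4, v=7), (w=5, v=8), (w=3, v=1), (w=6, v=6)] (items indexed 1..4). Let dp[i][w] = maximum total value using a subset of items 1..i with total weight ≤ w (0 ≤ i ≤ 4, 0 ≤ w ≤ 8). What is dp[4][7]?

8

i\w   0   1   2   3   4   5   6   7   8
  0   0   0   0   0   0   0   0   0   0
  1   0   0   0   0   7   7   7   7   7
  2   0   0   0   0   7   8   8   8   8
  3   0   0   0   1   7   8   8   8   9
  4   0   0   0   1   7   8   8   8   9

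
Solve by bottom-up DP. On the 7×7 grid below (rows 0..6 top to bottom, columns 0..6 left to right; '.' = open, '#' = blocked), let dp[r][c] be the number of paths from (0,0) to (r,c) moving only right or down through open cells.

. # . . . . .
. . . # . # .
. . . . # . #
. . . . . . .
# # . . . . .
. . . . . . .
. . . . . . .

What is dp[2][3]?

3

r\c   0   1   2   3   4   5   6
  0   1   0   0   0   0   0   0
  1   1   1   1   0   0   0   0
  2   1   2   3   3   0   0   0
  3   1   3   6   9   9   9   9
  4   0   0   6  15  24  33  42
  5   0   0   6  21  45  78 120
  6   0   0   6  27  72 150 270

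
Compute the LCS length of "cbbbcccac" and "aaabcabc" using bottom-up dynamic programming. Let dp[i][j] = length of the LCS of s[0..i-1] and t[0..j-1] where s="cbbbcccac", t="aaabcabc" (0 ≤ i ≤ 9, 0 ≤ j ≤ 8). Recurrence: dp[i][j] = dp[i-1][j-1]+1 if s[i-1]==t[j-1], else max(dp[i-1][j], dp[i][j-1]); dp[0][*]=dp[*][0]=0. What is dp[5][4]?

1

   ''  a  a  a  b  c  a  b  c
''  0  0  0  0  0  0  0  0  0
 c  0  0  0  0  0  1  1  1  1
 b  0  0  0  0  1  1  1  2  2
 b  0  0  0  0  1  1  1  2  2
 b  0  0  0  0  1  1  1  2  2
 c  0  0  0  0  1  2  2  2  3
 c  0  0  0  0  1  2  2  2  3
 c  0  0  0  0  1  2  2  2  3
 a  0  1  1  1  1  2  3  3  3
 c  0  1  1  1  1  2  3  3  4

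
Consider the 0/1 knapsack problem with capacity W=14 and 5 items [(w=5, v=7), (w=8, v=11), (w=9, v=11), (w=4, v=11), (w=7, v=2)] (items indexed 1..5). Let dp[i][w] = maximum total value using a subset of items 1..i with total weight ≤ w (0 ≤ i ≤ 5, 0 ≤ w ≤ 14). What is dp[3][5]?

7

i\w   0   1   2   3   4   5   6   7   8   9  10  11  12  13  14
  0   0   0   0   0   0   0   0   0   0   0   0   0   0   0   0
  1   0   0   0   0   0   7   7   7   7   7   7   7   7   7   7
  2   0   0   0   0   0   7   7   7  11  11  11  11  11  18  18
  3   0   0   0   0   0   7   7   7  11  11  11  11  11  18  18
  4   0   0   0   0  11  11  11  11  11  18  18  18  22  22  22
  5   0   0   0   0  11  11  11  11  11  18  18  18  22  22  22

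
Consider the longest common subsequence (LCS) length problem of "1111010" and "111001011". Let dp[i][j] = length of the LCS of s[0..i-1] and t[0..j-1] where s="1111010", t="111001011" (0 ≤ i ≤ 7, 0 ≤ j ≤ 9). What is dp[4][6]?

4

   ''  1  1  1  0  0  1  0  1  1
''  0  0  0  0  0  0  0  0  0  0
 1  0  1  1  1  1  1  1  1  1  1
 1  0  1  2  2  2  2  2  2  2  2
 1  0  1  2  3  3  3  3  3  3  3
 1  0  1  2  3  3  3  4  4  4  4
 0  0  1  2  3  4  4  4  5  5  5
 1  0  1  2  3  4  4  5  5  6  6
 0  0  1  2  3  4  5  5  6  6  6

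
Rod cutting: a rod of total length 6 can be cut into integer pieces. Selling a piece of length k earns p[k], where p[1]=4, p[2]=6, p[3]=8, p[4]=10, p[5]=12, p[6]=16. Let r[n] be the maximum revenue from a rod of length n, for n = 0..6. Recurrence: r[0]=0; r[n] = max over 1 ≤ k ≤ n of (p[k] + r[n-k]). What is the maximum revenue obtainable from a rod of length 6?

24

   n    0    1    2    3    4    5    6
r[n]    0    4    8   12   16   20   24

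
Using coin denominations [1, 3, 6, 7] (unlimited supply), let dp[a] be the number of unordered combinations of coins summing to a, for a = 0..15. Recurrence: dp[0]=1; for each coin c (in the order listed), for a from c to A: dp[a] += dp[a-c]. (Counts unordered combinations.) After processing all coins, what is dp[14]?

after  coin     0     1     2     3     4     5     6     7     8     9    10    11    12    13    14    15
          1     1     1     1     1     1     1     1     1     1     1     1     1     1     1     1     1
          3     1     1     1     2     2     2     3     3     3     4     4     4     5     5     5     6
          6     1     1     1     2     2     2     4     4     4     6     6     6     9     9     9    12
          7     1     1     1     2     2     2     4     5     5     7     8     8    11    13    14    17

14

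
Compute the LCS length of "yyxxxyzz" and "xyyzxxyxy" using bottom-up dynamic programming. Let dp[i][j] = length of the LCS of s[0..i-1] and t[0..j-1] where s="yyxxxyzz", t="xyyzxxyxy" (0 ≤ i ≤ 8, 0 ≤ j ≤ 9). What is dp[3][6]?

   ''  x  y  y  z  x  x  y  x  y
''  0  0  0  0  0  0  0  0  0  0
 y  0  0  1  1  1  1  1  1  1  1
 y  0  0  1  2  2  2  2  2  2  2
 x  0  1  1  2  2  3  3  3  3  3
 x  0  1  1  2  2  3  4  4  4  4
 x  0  1  1  2  2  3  4  4  5  5
 y  0  1  2  2  2  3  4  5  5  6
 z  0  1  2  2  3  3  4  5  5  6
 z  0  1  2  2  3  3  4  5  5  6

3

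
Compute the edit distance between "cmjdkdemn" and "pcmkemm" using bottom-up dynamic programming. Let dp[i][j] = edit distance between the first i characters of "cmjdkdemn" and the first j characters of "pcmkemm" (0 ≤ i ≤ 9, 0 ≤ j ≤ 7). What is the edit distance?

   ''  p  c  m  k  e  m  m
''  0  1  2  3  4  5  6  7
 c  1  1  1  2  3  4  5  6
 m  2  2  2  1  2  3  4  5
 j  3  3  3  2  2  3  4  5
 d  4  4  4  3  3  3  4  5
 k  5  5  5  4  3  4  4  5
 d  6  6  6  5  4  4  5  5
 e  7  7  7  6  5  4  5  6
 m  8  8  8  7  6  5  4  5
 n  9  9  9  8  7  6  5  5

5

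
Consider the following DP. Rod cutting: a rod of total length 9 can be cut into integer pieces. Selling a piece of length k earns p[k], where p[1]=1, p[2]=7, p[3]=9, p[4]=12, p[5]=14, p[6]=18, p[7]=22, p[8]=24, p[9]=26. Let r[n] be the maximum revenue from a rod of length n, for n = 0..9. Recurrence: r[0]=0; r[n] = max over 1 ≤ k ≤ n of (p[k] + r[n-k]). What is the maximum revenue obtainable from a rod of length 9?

30

   n    0    1    2    3    4    5    6    7    8    9
r[n]    0    1    7    9   14   16   21   23   28   30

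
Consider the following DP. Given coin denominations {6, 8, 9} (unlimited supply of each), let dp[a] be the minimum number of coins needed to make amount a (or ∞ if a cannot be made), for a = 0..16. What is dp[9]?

1

 a  0  1  2  3  4  5  6  7  8  9 10 11 12 13 14 15 16
dp  0  -  -  -  -  -  1  -  1  1  -  -  2  -  2  2  2
(- denotes ∞ / unreachable)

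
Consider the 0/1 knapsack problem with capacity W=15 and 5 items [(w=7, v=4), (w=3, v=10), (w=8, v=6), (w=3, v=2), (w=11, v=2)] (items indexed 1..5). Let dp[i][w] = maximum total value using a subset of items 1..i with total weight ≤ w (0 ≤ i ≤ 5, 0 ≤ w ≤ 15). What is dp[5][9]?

i\w   0   1   2   3   4   5   6   7   8   9  10  11  12  13  14  15
  0   0   0   0   0   0   0   0   0   0   0   0   0   0   0   0   0
  1   0   0   0   0   0   0   0   4   4   4   4   4   4   4   4   4
  2   0   0   0  10  10  10  10  10  10  10  14  14  14  14  14  14
  3   0   0   0  10  10  10  10  10  10  10  14  16  16  16  16  16
  4   0   0   0  10  10  10  12  12  12  12  14  16  16  16  18  18
  5   0   0   0  10  10  10  12  12  12  12  14  16  16  16  18  18

12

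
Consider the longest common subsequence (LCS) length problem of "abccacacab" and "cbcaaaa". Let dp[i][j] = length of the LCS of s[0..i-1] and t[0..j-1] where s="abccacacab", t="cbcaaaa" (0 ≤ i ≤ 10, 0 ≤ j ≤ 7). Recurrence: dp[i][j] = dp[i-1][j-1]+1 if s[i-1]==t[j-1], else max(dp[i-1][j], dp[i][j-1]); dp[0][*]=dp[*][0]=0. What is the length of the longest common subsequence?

5

   ''  c  b  c  a  a  a  a
''  0  0  0  0  0  0  0  0
 a  0  0  0  0  1  1  1  1
 b  0  0  1  1  1  1  1  1
 c  0  1  1  2  2  2  2  2
 c  0  1  1  2  2  2  2  2
 a  0  1  1  2  3  3  3  3
 c  0  1  1  2  3  3  3  3
 a  0  1  1  2  3  4  4  4
 c  0  1  1  2  3  4  4  4
 a  0  1  1  2  3  4  5  5
 b  0  1  2  2  3  4  5  5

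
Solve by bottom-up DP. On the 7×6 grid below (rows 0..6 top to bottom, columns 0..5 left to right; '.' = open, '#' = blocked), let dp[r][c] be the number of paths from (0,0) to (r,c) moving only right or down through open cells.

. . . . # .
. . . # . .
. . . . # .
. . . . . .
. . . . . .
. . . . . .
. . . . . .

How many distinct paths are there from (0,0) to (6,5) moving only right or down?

r\c   0   1   2   3   4   5
  0   1   1   1   1   0   0
  1   1   2   3   0   0   0
  2   1   3   6   6   0   0
  3   1   4  10  16  16  16
  4   1   5  15  31  47  63
  5   1   6  21  52  99 162
  6   1   7  28  80 179 341

341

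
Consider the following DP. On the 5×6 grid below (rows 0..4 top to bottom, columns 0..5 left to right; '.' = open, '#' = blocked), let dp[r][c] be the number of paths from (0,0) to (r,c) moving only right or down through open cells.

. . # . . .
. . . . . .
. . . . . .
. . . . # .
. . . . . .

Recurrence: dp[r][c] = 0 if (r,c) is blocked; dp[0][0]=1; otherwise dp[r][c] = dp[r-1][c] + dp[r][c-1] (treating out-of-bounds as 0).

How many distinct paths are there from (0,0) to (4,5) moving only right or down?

41

r\c   0   1   2   3   4   5
  0   1   1   0   0   0   0
  1   1   2   2   2   2   2
  2   1   3   5   7   9  11
  3   1   4   9  16   0  11
  4   1   5  14  30  30  41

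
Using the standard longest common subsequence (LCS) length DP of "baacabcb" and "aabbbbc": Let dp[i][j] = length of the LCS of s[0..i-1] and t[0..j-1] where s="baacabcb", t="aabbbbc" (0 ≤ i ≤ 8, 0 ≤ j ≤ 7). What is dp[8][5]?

   ''  a  a  b  b  b  b  c
''  0  0  0  0  0  0  0  0
 b  0  0  0  1  1  1  1  1
 a  0  1  1  1  1  1  1  1
 a  0  1  2  2  2  2  2  2
 c  0  1  2  2  2  2  2  3
 a  0  1  2  2  2  2  2  3
 b  0  1  2  3  3  3  3  3
 c  0  1  2  3  3  3  3  4
 b  0  1  2  3  4  4  4  4

4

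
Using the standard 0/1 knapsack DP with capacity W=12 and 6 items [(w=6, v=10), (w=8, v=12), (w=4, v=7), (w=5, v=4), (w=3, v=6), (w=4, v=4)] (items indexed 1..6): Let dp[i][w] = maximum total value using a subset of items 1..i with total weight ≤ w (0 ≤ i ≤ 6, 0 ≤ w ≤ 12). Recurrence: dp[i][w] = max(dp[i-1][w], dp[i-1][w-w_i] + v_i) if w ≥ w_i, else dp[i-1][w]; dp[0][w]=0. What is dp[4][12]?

19

i\w   0   1   2   3   4   5   6   7   8   9  10  11  12
  0   0   0   0   0   0   0   0   0   0   0   0   0   0
  1   0   0   0   0   0   0  10  10  10  10  10  10  10
  2   0   0   0   0   0   0  10  10  12  12  12  12  12
  3   0   0   0   0   7   7  10  10  12  12  17  17  19
  4   0   0   0   0   7   7  10  10  12  12  17  17  19
  5   0   0   0   6   7   7  10  13  13  16  17  18  19
  6   0   0   0   6   7   7  10  13  13  16  17  18  19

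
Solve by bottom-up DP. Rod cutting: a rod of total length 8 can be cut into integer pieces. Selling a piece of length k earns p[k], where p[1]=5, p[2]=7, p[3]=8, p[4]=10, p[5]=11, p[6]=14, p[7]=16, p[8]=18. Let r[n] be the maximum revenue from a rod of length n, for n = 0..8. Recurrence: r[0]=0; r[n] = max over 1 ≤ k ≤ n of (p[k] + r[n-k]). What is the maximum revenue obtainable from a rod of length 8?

   n    0    1    2    3    4    5    6    7    8
r[n]    0    5   10   15   20   25   30   35   40

40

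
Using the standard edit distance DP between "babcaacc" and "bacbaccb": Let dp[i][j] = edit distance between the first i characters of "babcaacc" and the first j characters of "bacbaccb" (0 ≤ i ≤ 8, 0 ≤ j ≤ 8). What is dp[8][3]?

5

   ''  b  a  c  b  a  c  c  b
''  0  1  2  3  4  5  6  7  8
 b  1  0  1  2  3  4  5  6  7
 a  2  1  0  1  2  3  4  5  6
 b  3  2  1  1  1  2  3  4  5
 c  4  3  2  1  2  2  2  3  4
 a  5  4  3  2  2  2  3  3  4
 a  6  5  4  3  3  2  3  4  4
 c  7  6  5  4  4  3  2  3  4
 c  8  7  6  5  5  4  3  2  3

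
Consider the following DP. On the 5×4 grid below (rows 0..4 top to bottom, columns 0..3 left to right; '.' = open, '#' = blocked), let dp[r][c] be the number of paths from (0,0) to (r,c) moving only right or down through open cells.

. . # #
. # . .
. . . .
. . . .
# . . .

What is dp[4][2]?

r\c   0   1   2   3
  0   1   1   0   0
  1   1   0   0   0
  2   1   1   1   1
  3   1   2   3   4
  4   0   2   5   9

5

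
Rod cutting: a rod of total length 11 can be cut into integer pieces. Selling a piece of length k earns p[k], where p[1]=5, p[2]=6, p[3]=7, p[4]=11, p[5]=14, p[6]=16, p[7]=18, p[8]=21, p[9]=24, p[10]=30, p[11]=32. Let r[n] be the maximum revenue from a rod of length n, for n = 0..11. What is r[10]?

   n    0    1    2    3    4    5    6    7    8    9   10   11
r[n]    0    5   10   15   20   25   30   35   40   45   50   55

50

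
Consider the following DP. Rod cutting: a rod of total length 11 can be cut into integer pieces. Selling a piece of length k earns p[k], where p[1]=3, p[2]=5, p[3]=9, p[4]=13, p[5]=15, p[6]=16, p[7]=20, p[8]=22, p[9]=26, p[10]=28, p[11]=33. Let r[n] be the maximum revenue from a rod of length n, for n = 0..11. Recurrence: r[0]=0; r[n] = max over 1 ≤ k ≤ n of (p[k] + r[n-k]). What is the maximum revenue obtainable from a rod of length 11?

35

   n    0    1    2    3    4    5    6    7    8    9   10   11
r[n]    0    3    6    9   13   16   19   22   26   29   32   35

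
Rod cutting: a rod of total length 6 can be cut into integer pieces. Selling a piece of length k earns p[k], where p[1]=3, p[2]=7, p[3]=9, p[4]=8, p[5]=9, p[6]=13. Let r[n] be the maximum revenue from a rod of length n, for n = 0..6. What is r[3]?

10

   n    0    1    2    3    4    5    6
r[n]    0    3    7   10   14   17   21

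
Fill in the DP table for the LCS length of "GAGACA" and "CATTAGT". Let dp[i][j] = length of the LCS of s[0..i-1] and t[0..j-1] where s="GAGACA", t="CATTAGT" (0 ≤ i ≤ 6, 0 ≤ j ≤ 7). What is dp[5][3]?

1

   ''  C  A  T  T  A  G  T
''  0  0  0  0  0  0  0  0
 G  0  0  0  0  0  0  1  1
 A  0  0  1  1  1  1  1  1
 G  0  0  1  1  1  1  2  2
 A  0  0  1  1  1  2  2  2
 C  0  1  1  1  1  2  2  2
 A  0  1  2  2  2  2  2  2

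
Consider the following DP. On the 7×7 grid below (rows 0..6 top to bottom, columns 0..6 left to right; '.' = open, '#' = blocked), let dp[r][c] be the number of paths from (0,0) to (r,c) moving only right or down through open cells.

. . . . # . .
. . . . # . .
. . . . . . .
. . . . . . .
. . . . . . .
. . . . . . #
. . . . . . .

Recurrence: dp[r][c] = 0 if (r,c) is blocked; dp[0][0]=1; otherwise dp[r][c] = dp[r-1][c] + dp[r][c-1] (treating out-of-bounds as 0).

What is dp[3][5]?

40

r\c   0   1   2   3   4   5   6
  0   1   1   1   1   0   0   0
  1   1   2   3   4   0   0   0
  2   1   3   6  10  10  10  10
  3   1   4  10  20  30  40  50
  4   1   5  15  35  65 105 155
  5   1   6  21  56 121 226   0
  6   1   7  28  84 205 431 431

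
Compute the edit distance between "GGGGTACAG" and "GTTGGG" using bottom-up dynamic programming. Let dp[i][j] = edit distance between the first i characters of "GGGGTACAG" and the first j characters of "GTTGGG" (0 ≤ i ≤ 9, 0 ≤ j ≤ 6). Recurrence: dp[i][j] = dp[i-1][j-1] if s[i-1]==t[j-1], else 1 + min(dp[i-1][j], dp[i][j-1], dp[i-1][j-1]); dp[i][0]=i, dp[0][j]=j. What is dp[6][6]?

4

   ''  G  T  T  G  G  G
''  0  1  2  3  4  5  6
 G  1  0  1  2  3  4  5
 G  2  1  1  2  2  3  4
 G  3  2  2  2  2  2  3
 G  4  3  3  3  2  2  2
 T  5  4  3  3  3  3  3
 A  6  5  4  4  4  4  4
 C  7  6  5  5  5  5  5
 A  8  7  6  6  6  6  6
 G  9  8  7  7  6  6  6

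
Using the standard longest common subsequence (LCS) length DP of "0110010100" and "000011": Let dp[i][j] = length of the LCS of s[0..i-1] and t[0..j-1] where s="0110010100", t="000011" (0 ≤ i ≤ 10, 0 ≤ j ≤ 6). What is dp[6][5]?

   ''  0  0  0  0  1  1
''  0  0  0  0  0  0  0
 0  0  1  1  1  1  1  1
 1  0  1  1  1  1  2  2
 1  0  1  1  1  1  2  3
 0  0  1  2  2  2  2  3
 0  0  1  2  3  3  3  3
 1  0  1  2  3  3  4  4
 0  0  1  2  3  4  4  4
 1  0  1  2  3  4  5  5
 0  0  1  2  3  4  5  5
 0  0  1  2  3  4  5  5

4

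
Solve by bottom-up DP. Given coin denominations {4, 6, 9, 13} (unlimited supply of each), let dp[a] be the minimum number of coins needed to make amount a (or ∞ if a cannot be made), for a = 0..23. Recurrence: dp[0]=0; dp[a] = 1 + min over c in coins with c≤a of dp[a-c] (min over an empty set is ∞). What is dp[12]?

 a  0  1  2  3  4  5  6  7  8  9 10 11 12 13 14 15 16 17 18 19 20 21 22 23
dp  0  -  -  -  1  -  1  -  2  1  2  -  2  1  3  2  3  2  2  2  4  3  2  3
(- denotes ∞ / unreachable)

2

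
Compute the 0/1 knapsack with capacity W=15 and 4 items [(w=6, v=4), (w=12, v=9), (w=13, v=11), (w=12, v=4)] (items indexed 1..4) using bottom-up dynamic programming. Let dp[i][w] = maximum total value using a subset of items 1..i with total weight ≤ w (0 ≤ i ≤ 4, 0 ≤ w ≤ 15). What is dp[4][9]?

4

i\w   0   1   2   3   4   5   6   7   8   9  10  11  12  13  14  15
  0   0   0   0   0   0   0   0   0   0   0   0   0   0   0   0   0
  1   0   0   0   0   0   0   4   4   4   4   4   4   4   4   4   4
  2   0   0   0   0   0   0   4   4   4   4   4   4   9   9   9   9
  3   0   0   0   0   0   0   4   4   4   4   4   4   9  11  11  11
  4   0   0   0   0   0   0   4   4   4   4   4   4   9  11  11  11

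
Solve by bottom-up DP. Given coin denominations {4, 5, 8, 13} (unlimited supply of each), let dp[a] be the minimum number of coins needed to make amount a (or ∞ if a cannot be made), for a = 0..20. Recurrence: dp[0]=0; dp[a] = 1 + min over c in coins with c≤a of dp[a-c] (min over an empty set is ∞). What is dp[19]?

4

 a  0  1  2  3  4  5  6  7  8  9 10 11 12 13 14 15 16 17 18 19 20
dp  0  -  -  -  1  1  -  -  1  2  2  -  2  1  3  3  2  2  2  4  3
(- denotes ∞ / unreachable)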